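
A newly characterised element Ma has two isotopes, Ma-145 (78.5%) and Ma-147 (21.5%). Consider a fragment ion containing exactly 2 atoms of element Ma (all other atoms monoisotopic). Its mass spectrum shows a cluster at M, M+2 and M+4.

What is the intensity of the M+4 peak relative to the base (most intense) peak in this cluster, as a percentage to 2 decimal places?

Binomial terms of (0.785 + 0.215)^2: M 0.6162, M+2 0.3375, M+4 0.0462 → M is the base peak.
P(M) = C(2,0) × 0.785^2 × 0.215^0 = 1 × 0.616225 × 1.0000 = 0.616225 (base)
P(M+4) = C(2,2) × 0.785^0 × 0.215^2 = 1 × 1.0000 × 0.046225 = 0.046225
Relative intensity = 0.046225 / 0.616225 × 100 = 7.50

7.50%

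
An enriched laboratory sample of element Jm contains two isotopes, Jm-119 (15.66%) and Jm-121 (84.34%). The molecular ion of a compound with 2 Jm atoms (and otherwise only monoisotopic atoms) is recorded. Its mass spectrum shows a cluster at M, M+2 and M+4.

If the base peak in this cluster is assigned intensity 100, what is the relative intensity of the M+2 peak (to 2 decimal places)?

Binomial terms of (0.1566 + 0.8434)^2: M 0.0245, M+2 0.2642, M+4 0.7113 → M+4 is the base peak.
P(M+4) = C(2,2) × 0.1566^0 × 0.8434^2 = 1 × 1.0000 × 0.71132356 = 0.711324 (base)
P(M+2) = C(2,1) × 0.1566^1 × 0.8434^1 = 2 × 0.1566 × 0.8434 = 0.264153
Relative intensity = 0.264153 / 0.711324 × 100 = 37.14

37.14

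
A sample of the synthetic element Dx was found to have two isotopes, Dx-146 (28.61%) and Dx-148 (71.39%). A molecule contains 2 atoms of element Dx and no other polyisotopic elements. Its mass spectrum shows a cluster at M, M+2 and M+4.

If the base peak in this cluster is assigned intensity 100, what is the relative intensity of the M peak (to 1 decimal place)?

(0.2861 + 0.7139)^2 gives M 0.0819, M+2 0.4085, M+4 0.5097; the largest is M+4.
P(M+4) = C(2,2) × 0.2861^0 × 0.7139^2 = 1 × 1.0000 × 0.50965321 = 0.509653 (base)
P(M) = C(2,0) × 0.2861^2 × 0.7139^0 = 1 × 0.08185321 × 1.0000 = 0.081853
Relative intensity = 0.081853 / 0.509653 × 100 = 16.1

16.1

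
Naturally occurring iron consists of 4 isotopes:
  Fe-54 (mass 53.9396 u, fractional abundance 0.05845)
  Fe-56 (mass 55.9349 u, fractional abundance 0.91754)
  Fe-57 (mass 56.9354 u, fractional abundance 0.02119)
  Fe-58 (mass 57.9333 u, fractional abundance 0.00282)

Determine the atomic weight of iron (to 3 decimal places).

Average mass = Σ (abundance × isotope mass) = 0.05845 × 53.9396 + 0.91754 × 55.9349 + 0.02119 × 56.9354 + 0.00282 × 57.9333
= 3.15277 + 51.32251 + 1.20646 + 0.16337 = 55.84511 u

55.845 u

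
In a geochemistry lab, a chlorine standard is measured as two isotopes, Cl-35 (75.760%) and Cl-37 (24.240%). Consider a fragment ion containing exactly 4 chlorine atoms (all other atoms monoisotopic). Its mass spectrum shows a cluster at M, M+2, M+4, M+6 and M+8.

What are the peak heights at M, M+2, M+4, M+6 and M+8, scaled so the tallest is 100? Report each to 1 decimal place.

78.1 : 100.0 : 48.0 : 10.2 : 0.8

Expanding (0.75760 + 0.24240)^4:
P(M) = 0.75760^4 = 0.329428
P(M+2) = 4 × 0.75760^3 × 0.24240^1 = 0.421612
P(M+4) = 6 × 0.75760^2 × 0.24240^2 = 0.202347
P(M+6) = 4 × 0.75760^1 × 0.24240^3 = 0.043162
P(M+8) = 0.24240^4 = 0.003452
The M+2 peak is largest (0.421612); scaling to 100 gives 78.1 : 100.0 : 48.0 : 10.2 : 0.8.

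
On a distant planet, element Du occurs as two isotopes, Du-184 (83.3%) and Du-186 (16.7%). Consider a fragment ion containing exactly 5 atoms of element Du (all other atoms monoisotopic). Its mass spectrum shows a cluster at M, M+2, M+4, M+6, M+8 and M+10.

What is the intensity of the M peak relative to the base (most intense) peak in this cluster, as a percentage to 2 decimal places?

99.76%

Binomial terms of (0.833 + 0.167)^5: M 0.4011, M+2 0.4020, M+4 0.1612, M+6 0.0323, M+8 0.0032, M+10 0.0001 → M+2 is the base peak.
P(M+2) = C(5,1) × 0.833^4 × 0.167^1 = 5 × 0.48148194 × 0.1670 = 0.402037 (base)
P(M) = C(5,0) × 0.833^5 × 0.167^0 = 1 × 0.40107446 × 1.0000 = 0.401074
Relative intensity = 0.401074 / 0.402037 × 100 = 99.76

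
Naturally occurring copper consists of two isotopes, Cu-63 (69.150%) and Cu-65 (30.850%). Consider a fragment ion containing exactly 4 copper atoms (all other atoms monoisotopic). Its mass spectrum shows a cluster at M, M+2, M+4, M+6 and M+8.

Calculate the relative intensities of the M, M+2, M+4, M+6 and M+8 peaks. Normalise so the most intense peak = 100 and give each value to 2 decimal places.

The 4 Cu atoms are independent, so intensities follow the terms of (0.69150 + 0.30850)^4.
P(M) = 0.69150^4 = 0.228649
P(M+2) = 4 × 0.69150^3 × 0.30850^1 = 0.408030
P(M+4) = 6 × 0.69150^2 × 0.30850^2 = 0.273052
P(M+6) = 4 × 0.69150^1 × 0.30850^3 = 0.081212
P(M+8) = 0.30850^4 = 0.009058
The M+2 peak is largest (0.408030); scaling to 100 gives 56.04 : 100.00 : 66.92 : 19.90 : 2.22.

56.04 : 100.00 : 66.92 : 19.90 : 2.22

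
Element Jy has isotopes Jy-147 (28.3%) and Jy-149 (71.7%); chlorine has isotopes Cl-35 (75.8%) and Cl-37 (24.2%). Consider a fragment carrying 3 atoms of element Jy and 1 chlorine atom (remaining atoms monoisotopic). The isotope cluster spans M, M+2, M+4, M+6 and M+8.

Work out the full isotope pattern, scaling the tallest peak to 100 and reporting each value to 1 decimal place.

4.5 : 35.3 : 96.8 : 100.0 : 23.2

Element Jy pattern (n=3): 0.02266519 : 0.17227144 : 0.43646156 : 0.36860181
Chlorine pattern (n=1): 0.7580 : 0.2420
Convolve the two distributions (both contribute in 2-u steps):
  M: 0.02266519×0.7580 = 0.017180
  M+2: 0.02266519×0.2420 + 0.17227144×0.7580 = 0.136067
  M+4: 0.17227144×0.2420 + 0.43646156×0.7580 = 0.372528
  M+6: 0.43646156×0.2420 + 0.36860181×0.7580 = 0.385024
  M+8: 0.36860181×0.2420 = 0.089202
Scale to base peak (0.385024) = 100: 4.5 : 35.3 : 96.8 : 100.0 : 23.2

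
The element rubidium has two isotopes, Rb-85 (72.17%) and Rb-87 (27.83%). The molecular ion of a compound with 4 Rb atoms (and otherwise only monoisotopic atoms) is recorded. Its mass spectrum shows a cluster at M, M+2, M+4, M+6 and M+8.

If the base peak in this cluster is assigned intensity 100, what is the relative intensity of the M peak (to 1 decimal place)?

64.8

Binomial terms of (0.7217 + 0.2783)^4: M 0.2713, M+2 0.4184, M+4 0.2420, M+6 0.0622, M+8 0.0060 → M+2 is the base peak.
P(M+2) = C(4,1) × 0.7217^3 × 0.2783^1 = 4 × 0.37589809 × 0.2783 = 0.418450 (base)
P(M) = C(4,0) × 0.7217^4 × 0.2783^0 = 1 × 0.27128565 × 1.0000 = 0.271286
Relative intensity = 0.271286 / 0.418450 × 100 = 64.8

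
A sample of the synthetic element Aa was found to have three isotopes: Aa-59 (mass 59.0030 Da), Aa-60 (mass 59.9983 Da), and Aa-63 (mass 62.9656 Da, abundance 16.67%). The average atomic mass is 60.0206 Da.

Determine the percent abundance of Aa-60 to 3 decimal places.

Let x and y be the fractions of Aa-59 and Aa-60. Then x + y = 1 − 0.1667 = 0.8333 and 59.0030x + 59.9983y = 60.0206 − 0.1667×62.9656 = 49.52423448.
Substituting: 59.0030x + 59.9983(0.8333 − x) = 49.52423448
(59.0030 − 59.9983)x = -0.47234891  ⇒  x = 0.47458, y = 0.35872
Aa-59: 47.458%, Aa-60: 35.872%.

35.872%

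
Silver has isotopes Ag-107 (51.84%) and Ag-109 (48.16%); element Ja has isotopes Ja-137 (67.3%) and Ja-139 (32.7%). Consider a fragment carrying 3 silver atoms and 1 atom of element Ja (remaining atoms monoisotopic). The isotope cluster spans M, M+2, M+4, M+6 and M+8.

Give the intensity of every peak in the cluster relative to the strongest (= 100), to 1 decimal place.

25.4 : 83.0 : 100.0 : 52.2 : 9.9

Silver pattern (n=3): 0.13931407 : 0.38827347 : 0.36071085 : 0.11170161
Element Ja pattern (n=1): 0.6730 : 0.3270
Convolve the two distributions (both contribute in 2-u steps):
  M: 0.13931407×0.6730 = 0.093758
  M+2: 0.13931407×0.3270 + 0.38827347×0.6730 = 0.306864
  M+4: 0.38827347×0.3270 + 0.36071085×0.6730 = 0.369724
  M+6: 0.36071085×0.3270 + 0.11170161×0.6730 = 0.193128
  M+8: 0.11170161×0.3270 = 0.036526
Scale to base peak (0.369724) = 100: 25.4 : 83.0 : 100.0 : 52.2 : 9.9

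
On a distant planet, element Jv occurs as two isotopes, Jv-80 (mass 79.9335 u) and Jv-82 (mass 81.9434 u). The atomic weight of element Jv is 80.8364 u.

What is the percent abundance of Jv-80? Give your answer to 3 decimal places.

55.077%

With x = fraction of Jv-80 (so Jv-82 is 1 − x):
79.9335·x + 81.9434·(1 − x) = 80.8364
(79.9335 − 81.9434)·x = 80.8364 − 81.9434
x = -1.1070 / -2.0099 = 0.55077 → 55.077% Jv-80, 44.923% Jv-82.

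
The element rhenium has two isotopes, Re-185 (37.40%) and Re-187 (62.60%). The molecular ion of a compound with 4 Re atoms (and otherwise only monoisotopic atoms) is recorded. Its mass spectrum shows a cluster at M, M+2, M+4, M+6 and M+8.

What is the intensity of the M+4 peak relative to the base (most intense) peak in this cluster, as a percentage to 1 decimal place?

Term probabilities: M 0.0196, M+2 0.1310, M+4 0.3289, M+6 0.3670, M+8 0.1536. Base peak = M+6.
P(M+6) = C(4,3) × 0.3740^1 × 0.6260^3 = 4 × 0.3740 × 0.24531438 = 0.366990 (base)
P(M+4) = C(4,2) × 0.3740^2 × 0.6260^2 = 6 × 0.139876 × 0.391876 = 0.328884
Relative intensity = 0.328884 / 0.366990 × 100 = 89.6

89.6%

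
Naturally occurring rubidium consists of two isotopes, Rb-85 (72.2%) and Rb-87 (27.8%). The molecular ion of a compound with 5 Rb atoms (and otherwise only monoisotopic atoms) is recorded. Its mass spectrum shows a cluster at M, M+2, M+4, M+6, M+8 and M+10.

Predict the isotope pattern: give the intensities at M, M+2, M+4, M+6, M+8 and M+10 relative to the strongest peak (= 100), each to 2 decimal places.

51.94 : 100.00 : 77.01 : 29.65 : 5.71 : 0.44

The 5 Rb atoms are independent, so intensities follow the terms of (0.722 + 0.278)^5.
P(M) = 0.722^5 = 0.196194
P(M+2) = 5 × 0.722^4 × 0.278^1 = 0.377714
P(M+4) = 10 × 0.722^3 × 0.278^2 = 0.290872
P(M+6) = 10 × 0.722^2 × 0.278^3 = 0.111998
P(M+8) = 5 × 0.722^1 × 0.278^4 = 0.021562
P(M+10) = 0.278^5 = 0.001660
The M+2 peak is largest (0.377714); scaling to 100 gives 51.94 : 100.00 : 77.01 : 29.65 : 5.71 : 0.44.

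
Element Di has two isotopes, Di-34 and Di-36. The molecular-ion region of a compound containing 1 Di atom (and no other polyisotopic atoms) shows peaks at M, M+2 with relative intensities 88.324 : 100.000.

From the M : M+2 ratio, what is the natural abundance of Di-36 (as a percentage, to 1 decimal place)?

53.1%

Write p for the Di-34 fraction. I(M+2)/I(M) = [C(1,1)·p^0·(1−p)] / p^1 = 1·(1−p)/p = 100.000/88.324 = 1.1322
(1−p)/p = 1.1322/1 = 1.1322  ⇒  p = 1/(1 + 1.1322) = 0.4690
Di-34: 46.9%, Di-36: 53.1%.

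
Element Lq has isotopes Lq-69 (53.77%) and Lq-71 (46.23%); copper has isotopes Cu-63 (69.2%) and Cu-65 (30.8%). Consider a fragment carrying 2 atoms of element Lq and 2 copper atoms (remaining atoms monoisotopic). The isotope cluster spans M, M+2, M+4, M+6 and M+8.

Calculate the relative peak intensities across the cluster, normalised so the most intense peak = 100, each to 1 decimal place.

38.3 : 100.0 : 94.6 : 38.3 : 5.6

Element Lq pattern (n=2): 0.28912129 : 0.49715742 : 0.21372129
Copper pattern (n=2): 0.478864 : 0.426272 : 0.094864
Convolve the two distributions (both contribute in 2-u steps):
  M: 0.28912129×0.478864 = 0.138450
  M+2: 0.28912129×0.426272 + 0.49715742×0.478864 = 0.361315
  M+4: 0.28912129×0.094864 + 0.49715742×0.426272 + 0.21372129×0.478864 = 0.341695
  M+6: 0.49715742×0.094864 + 0.21372129×0.426272 = 0.138266
  M+8: 0.21372129×0.094864 = 0.020274
Scale to base peak (0.361315) = 100: 38.3 : 100.0 : 94.6 : 38.3 : 5.6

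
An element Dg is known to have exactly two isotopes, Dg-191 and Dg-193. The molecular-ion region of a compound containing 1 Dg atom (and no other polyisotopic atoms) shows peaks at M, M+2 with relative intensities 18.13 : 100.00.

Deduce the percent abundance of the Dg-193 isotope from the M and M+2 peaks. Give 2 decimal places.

If p is the fraction of Dg that is Dg-191, then I(M+2)/I(M) = [C(1,1)·p^0·(1−p)] / p^1 = 1·(1−p)/p = 100.00/18.13 = 5.5157
(1−p)/p = 5.5157/1 = 5.5157  ⇒  p = 1/(1 + 5.5157) = 0.1535
Dg-191: 15.35%, Dg-193: 84.65%.

84.65%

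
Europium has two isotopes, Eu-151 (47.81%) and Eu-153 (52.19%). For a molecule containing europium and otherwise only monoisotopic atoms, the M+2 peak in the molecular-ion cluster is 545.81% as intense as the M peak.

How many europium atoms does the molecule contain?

5

With n Eu atoms, P(M+2)/P(M) = C(n,1)·p^(n−1)q / p^n = n·q/p = n · 0.5219/0.4781.
n = 5.4581 × 0.4781/0.5219 = 5.00 ≈ 5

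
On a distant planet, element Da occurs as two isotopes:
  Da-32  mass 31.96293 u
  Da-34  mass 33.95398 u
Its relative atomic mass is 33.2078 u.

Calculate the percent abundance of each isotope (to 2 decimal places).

Let x be the fractional abundance of Da-32; then Da-34 has abundance 1 − x.
31.96293·x + 33.95398·(1 − x) = 33.2078
(31.96293 − 33.95398)·x = 33.2078 − 33.95398
x = -0.74618 / -1.99105 = 0.37477 → 37.48% Da-32, 62.52% Da-34.

Da-32: 37.48%, Da-34: 62.52%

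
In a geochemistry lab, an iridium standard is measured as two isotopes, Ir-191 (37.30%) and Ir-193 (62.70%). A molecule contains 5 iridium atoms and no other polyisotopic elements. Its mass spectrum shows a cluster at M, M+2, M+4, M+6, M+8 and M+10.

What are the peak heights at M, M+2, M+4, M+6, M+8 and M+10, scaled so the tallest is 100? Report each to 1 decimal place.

2.1 : 17.7 : 59.5 : 100.0 : 84.0 : 28.3

The 5 Ir atoms are independent, so intensities follow the terms of (0.3730 + 0.6270)^5.
P(M) = 0.3730^5 = 0.007220
P(M+2) = 5 × 0.3730^4 × 0.6270^1 = 0.060684
P(M+4) = 10 × 0.3730^3 × 0.6270^2 = 0.204015
P(M+6) = 10 × 0.3730^2 × 0.6270^3 = 0.342942
P(M+8) = 5 × 0.3730^1 × 0.6270^4 = 0.288237
P(M+10) = 0.6270^5 = 0.096903
The M+6 peak is largest (0.342942); scaling to 100 gives 2.1 : 17.7 : 59.5 : 100.0 : 84.0 : 28.3.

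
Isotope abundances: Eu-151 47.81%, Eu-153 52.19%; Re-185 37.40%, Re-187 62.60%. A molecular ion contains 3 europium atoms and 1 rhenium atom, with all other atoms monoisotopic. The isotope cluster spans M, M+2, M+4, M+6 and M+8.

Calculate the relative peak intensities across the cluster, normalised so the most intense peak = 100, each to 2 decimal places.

Europium pattern (n=3): 0.10928391 : 0.3578871 : 0.39067407 : 0.14215492
Rhenium pattern (n=1): 0.3740 : 0.6260
Convolve the two distributions (both contribute in 2-u steps):
  M: 0.10928391×0.3740 = 0.040872
  M+2: 0.10928391×0.6260 + 0.3578871×0.3740 = 0.202262
  M+4: 0.3578871×0.6260 + 0.39067407×0.3740 = 0.370149
  M+6: 0.39067407×0.6260 + 0.14215492×0.3740 = 0.297728
  M+8: 0.14215492×0.6260 = 0.088989
Scale to base peak (0.370149) = 100: 11.04 : 54.64 : 100.00 : 80.43 : 24.04

11.04 : 54.64 : 100.00 : 80.43 : 24.04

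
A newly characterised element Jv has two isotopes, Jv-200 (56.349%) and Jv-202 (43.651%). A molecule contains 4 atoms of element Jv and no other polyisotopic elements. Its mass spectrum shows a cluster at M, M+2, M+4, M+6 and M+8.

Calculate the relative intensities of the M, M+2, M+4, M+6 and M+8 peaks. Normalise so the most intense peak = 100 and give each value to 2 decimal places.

27.77 : 86.06 : 100.00 : 51.64 : 10.00

Each Jv atom is independently Jv-200 (p = 0.56349) or Jv-202 (q = 0.43651); the cluster is the binomial expansion (p + q)^4.
P(M) = 0.56349^4 = 0.100820
P(M+2) = 4 × 0.56349^3 × 0.43651^1 = 0.312401
P(M+4) = 6 × 0.56349^2 × 0.43651^2 = 0.363005
P(M+6) = 4 × 0.56349^1 × 0.43651^3 = 0.187469
P(M+8) = 0.43651^4 = 0.036306
The M+4 peak is largest (0.363005); scaling to 100 gives 27.77 : 86.06 : 100.00 : 51.64 : 10.00.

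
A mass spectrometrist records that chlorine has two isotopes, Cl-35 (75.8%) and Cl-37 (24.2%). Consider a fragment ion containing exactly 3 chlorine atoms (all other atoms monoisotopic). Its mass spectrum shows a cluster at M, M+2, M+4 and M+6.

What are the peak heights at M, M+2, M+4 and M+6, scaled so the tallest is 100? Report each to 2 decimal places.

100.00 : 95.78 : 30.58 : 3.25

Each Cl atom is independently Cl-35 (p = 0.758) or Cl-37 (q = 0.242); the cluster is the binomial expansion (p + q)^3.
P(M) = 0.758^3 = 0.435520
P(M+2) = 3 × 0.758^2 × 0.242^1 = 0.417133
P(M+4) = 3 × 0.758^1 × 0.242^2 = 0.133175
P(M+6) = 0.242^3 = 0.014172
The M peak is largest (0.435520); scaling to 100 gives 100.00 : 95.78 : 30.58 : 3.25.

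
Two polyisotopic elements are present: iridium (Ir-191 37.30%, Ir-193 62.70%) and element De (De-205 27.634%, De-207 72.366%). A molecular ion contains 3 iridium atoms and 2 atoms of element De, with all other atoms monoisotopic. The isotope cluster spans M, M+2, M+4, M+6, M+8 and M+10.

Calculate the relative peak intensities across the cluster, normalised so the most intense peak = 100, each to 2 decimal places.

Iridium pattern (n=3): 0.05189512 : 0.26170165 : 0.43991135 : 0.24649188
Element De pattern (n=2): 0.0763638 : 0.39995241 : 0.5236838
Convolve the two distributions (both contribute in 2-u steps):
  M: 0.05189512×0.0763638 = 0.003963
  M+2: 0.05189512×0.39995241 + 0.26170165×0.0763638 = 0.040740
  M+4: 0.05189512×0.5236838 + 0.26170165×0.39995241 + 0.43991135×0.0763638 = 0.165438
  M+6: 0.26170165×0.5236838 + 0.43991135×0.39995241 + 0.24649188×0.0763638 = 0.331816
  M+8: 0.43991135×0.5236838 + 0.24649188×0.39995241 = 0.328959
  M+10: 0.24649188×0.5236838 = 0.129084
Scale to base peak (0.331816) = 100: 1.19 : 12.28 : 49.86 : 100.00 : 99.14 : 38.90

1.19 : 12.28 : 49.86 : 100.00 : 99.14 : 38.90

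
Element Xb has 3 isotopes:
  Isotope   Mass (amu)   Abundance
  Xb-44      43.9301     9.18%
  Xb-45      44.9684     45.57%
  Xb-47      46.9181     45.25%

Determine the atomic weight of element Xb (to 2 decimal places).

The abundance-weighted mean is 0.0918 × 43.9301 + 0.4557 × 44.9684 + 0.4525 × 46.9181
= 4.03278 + 20.49210 + 21.23044 = 45.75532 amu

45.76 amu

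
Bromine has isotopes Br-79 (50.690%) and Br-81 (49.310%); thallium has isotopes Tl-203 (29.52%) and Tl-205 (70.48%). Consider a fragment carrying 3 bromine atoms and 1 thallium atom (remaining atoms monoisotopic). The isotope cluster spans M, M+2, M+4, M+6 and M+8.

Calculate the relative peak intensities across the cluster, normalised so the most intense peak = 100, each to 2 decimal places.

10.20 : 54.11 : 100.00 : 78.50 : 22.41

Bromine pattern (n=3): 0.13024674 : 0.3801026 : 0.36975457 : 0.11989609
Thallium pattern (n=1): 0.2952 : 0.7048
Convolve the two distributions (both contribute in 2-u steps):
  M: 0.13024674×0.2952 = 0.038449
  M+2: 0.13024674×0.7048 + 0.3801026×0.2952 = 0.204004
  M+4: 0.3801026×0.7048 + 0.36975457×0.2952 = 0.377048
  M+6: 0.36975457×0.7048 + 0.11989609×0.2952 = 0.295996
  M+8: 0.11989609×0.7048 = 0.084503
Scale to base peak (0.377048) = 100: 10.20 : 54.11 : 100.00 : 78.50 : 22.41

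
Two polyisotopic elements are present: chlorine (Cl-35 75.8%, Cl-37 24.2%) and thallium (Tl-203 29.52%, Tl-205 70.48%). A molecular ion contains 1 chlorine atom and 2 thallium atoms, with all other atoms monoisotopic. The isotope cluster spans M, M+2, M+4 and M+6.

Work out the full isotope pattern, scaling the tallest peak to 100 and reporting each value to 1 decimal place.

Chlorine pattern (n=1): 0.7580 : 0.2420
Thallium pattern (n=2): 0.08714304 : 0.41611392 : 0.49674304
Convolve the two distributions (both contribute in 2-u steps):
  M: 0.7580×0.08714304 = 0.066054
  M+2: 0.7580×0.41611392 + 0.2420×0.08714304 = 0.336503
  M+4: 0.7580×0.49674304 + 0.2420×0.41611392 = 0.477231
  M+6: 0.2420×0.49674304 = 0.120212
Scale to base peak (0.477231) = 100: 13.8 : 70.5 : 100.0 : 25.2

13.8 : 70.5 : 100.0 : 25.2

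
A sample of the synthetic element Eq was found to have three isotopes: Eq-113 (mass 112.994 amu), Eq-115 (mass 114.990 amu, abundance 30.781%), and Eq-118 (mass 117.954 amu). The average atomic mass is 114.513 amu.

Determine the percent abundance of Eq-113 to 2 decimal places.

50.98%

The remaining 69.219% is split between Eq-113 (fraction x) and Eq-118 (fraction 0.69219 − x).
Substituting: 112.994x + 117.954(0.69219 − x) = 79.1179281
(112.994 − 117.954)x = -2.52865116  ⇒  x = 0.50981, y = 0.18238
Eq-113: 50.98%, Eq-118: 18.24%.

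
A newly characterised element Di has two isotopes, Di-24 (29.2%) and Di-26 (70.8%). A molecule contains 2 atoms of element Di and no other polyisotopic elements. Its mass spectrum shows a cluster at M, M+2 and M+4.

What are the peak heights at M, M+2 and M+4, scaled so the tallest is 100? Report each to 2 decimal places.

17.01 : 82.49 : 100.00

Each Di atom is independently Di-24 (p = 0.292) or Di-26 (q = 0.708); the cluster is the binomial expansion (p + q)^2.
P(M) = 0.292^2 = 0.085264
P(M+2) = 2 × 0.292^1 × 0.708^1 = 0.413472
P(M+4) = 0.708^2 = 0.501264
The M+4 peak is largest (0.501264); scaling to 100 gives 17.01 : 82.49 : 100.00.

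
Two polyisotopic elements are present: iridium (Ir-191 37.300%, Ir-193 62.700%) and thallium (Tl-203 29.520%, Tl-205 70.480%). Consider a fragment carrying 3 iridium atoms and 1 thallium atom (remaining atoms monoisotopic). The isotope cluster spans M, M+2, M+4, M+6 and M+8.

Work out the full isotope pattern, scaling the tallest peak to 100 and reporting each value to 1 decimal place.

4.0 : 29.7 : 82.1 : 100.0 : 45.4

Iridium pattern (n=3): 0.05189512 : 0.26170165 : 0.43991135 : 0.24649188
Thallium pattern (n=1): 0.2952 : 0.7048
Convolve the two distributions (both contribute in 2-u steps):
  M: 0.05189512×0.2952 = 0.015319
  M+2: 0.05189512×0.7048 + 0.26170165×0.2952 = 0.113830
  M+4: 0.26170165×0.7048 + 0.43991135×0.2952 = 0.314309
  M+6: 0.43991135×0.7048 + 0.24649188×0.2952 = 0.382814
  M+8: 0.24649188×0.7048 = 0.173727
Scale to base peak (0.382814) = 100: 4.0 : 29.7 : 82.1 : 100.0 : 45.4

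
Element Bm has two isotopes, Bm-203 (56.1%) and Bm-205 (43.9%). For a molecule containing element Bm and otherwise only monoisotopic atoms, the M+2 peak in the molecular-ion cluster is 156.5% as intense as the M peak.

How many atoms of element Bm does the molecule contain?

2

The M+2/M ratio from n Bm atoms is n · q/p = n · 0.439/0.561.
n = 1.565 × 0.561/0.439 = 2.00 ≈ 2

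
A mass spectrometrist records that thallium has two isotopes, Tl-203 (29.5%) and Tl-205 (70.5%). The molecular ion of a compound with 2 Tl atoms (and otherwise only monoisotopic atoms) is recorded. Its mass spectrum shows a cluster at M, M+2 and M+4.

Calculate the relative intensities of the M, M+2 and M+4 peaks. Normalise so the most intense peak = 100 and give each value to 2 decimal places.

Expanding (0.295 + 0.705)^2:
P(M) = 0.295^2 = 0.087025
P(M+2) = 2 × 0.295^1 × 0.705^1 = 0.415950
P(M+4) = 0.705^2 = 0.497025
The M+4 peak is largest (0.497025); scaling to 100 gives 17.51 : 83.69 : 100.00.

17.51 : 83.69 : 100.00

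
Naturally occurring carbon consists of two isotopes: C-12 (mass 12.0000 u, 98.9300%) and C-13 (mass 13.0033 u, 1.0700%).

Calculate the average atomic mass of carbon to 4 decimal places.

12.0107 u

The abundance-weighted mean is 0.989300 × 12.0000 + 0.010700 × 13.0033
= 11.87160 + 0.13914 = 12.01074 u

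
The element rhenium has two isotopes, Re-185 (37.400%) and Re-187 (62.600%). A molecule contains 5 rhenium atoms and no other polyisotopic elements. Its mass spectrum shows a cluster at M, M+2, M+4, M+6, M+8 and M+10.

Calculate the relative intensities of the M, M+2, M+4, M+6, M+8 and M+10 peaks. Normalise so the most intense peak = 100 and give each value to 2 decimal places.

Each Re atom is independently Re-185 (p = 0.37400) or Re-187 (q = 0.62600); the cluster is the binomial expansion (p + q)^5.
P(M) = 0.37400^5 = 0.007317
P(M+2) = 5 × 0.37400^4 × 0.62600^1 = 0.061239
P(M+4) = 10 × 0.37400^3 × 0.62600^2 = 0.205005
P(M+6) = 10 × 0.37400^2 × 0.62600^3 = 0.343136
P(M+8) = 5 × 0.37400^1 × 0.62600^4 = 0.287170
P(M+10) = 0.62600^5 = 0.096133
The M+6 peak is largest (0.343136); scaling to 100 gives 2.13 : 17.85 : 59.74 : 100.00 : 83.69 : 28.02.

2.13 : 17.85 : 59.74 : 100.00 : 83.69 : 28.02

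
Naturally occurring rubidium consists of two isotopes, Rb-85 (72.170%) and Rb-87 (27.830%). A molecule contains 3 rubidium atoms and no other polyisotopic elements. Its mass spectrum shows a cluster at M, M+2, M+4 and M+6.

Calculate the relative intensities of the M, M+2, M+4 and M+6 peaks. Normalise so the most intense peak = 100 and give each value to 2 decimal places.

The 3 Rb atoms are independent, so intensities follow the terms of (0.72170 + 0.27830)^3.
P(M) = 0.72170^3 = 0.375898
P(M+2) = 3 × 0.72170^2 × 0.27830^1 = 0.434858
P(M+4) = 3 × 0.72170^1 × 0.27830^2 = 0.167689
P(M+6) = 0.27830^3 = 0.021555
The M+2 peak is largest (0.434858); scaling to 100 gives 86.44 : 100.00 : 38.56 : 4.96.

86.44 : 100.00 : 38.56 : 4.96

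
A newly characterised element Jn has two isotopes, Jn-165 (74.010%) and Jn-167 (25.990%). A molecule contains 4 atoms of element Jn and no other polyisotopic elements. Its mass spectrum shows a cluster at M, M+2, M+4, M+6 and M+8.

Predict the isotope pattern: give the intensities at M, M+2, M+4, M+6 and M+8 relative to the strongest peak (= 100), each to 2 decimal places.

The 4 Jn atoms are independent, so intensities follow the terms of (0.74010 + 0.25990)^4.
P(M) = 0.74010^4 = 0.300028
P(M+2) = 4 × 0.74010^3 × 0.25990^1 = 0.421442
P(M+4) = 6 × 0.74010^2 × 0.25990^2 = 0.221996
P(M+6) = 4 × 0.74010^1 × 0.25990^3 = 0.051972
P(M+8) = 0.25990^4 = 0.004563
The M+2 peak is largest (0.421442); scaling to 100 gives 71.19 : 100.00 : 52.68 : 12.33 : 1.08.

71.19 : 100.00 : 52.68 : 12.33 : 1.08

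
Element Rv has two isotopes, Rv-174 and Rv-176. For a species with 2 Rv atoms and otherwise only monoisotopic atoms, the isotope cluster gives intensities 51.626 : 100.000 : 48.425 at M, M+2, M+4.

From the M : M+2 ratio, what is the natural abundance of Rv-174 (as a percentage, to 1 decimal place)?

50.8%

If p is the fraction of Rv that is Rv-174, then I(M+2)/I(M) = [C(2,1)·p^1·(1−p)] / p^2 = 2·(1−p)/p = 100.000/51.626 = 1.9370
(1−p)/p = 1.9370/2 = 0.9685  ⇒  p = 1/(1 + 0.9685) = 0.5080
Rv-174: 50.8%, Rv-176: 49.2%.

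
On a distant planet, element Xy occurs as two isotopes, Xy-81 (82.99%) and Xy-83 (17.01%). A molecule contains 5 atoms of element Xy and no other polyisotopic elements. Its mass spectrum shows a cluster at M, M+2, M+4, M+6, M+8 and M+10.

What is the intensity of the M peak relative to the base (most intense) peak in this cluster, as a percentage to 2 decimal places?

Term probabilities: M 0.3937, M+2 0.4034, M+4 0.1654, M+6 0.0339, M+8 0.0035, M+10 0.0001. Base peak = M+2.
P(M+2) = C(5,1) × 0.8299^4 × 0.1701^1 = 5 × 0.47435454 × 0.1701 = 0.403439 (base)
P(M) = C(5,0) × 0.8299^5 × 0.1701^0 = 1 × 0.39366683 × 1.0000 = 0.393667
Relative intensity = 0.393667 / 0.403439 × 100 = 97.58

97.58%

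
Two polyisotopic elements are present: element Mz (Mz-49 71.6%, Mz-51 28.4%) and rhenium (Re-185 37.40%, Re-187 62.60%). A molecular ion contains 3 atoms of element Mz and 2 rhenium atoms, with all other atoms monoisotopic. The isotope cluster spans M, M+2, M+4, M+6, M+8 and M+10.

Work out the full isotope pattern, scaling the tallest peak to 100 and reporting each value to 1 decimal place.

13.8 : 62.5 : 100.0 : 68.6 : 21.1 : 2.4

Element Mz pattern (n=3): 0.3670617 : 0.43678291 : 0.17324909 : 0.0229063
Rhenium pattern (n=2): 0.139876 : 0.468248 : 0.391876
Convolve the two distributions (both contribute in 2-u steps):
  M: 0.3670617×0.139876 = 0.051343
  M+2: 0.3670617×0.468248 + 0.43678291×0.139876 = 0.232971
  M+4: 0.3670617×0.391876 + 0.43678291×0.468248 + 0.17324909×0.139876 = 0.372599
  M+6: 0.43678291×0.391876 + 0.17324909×0.468248 + 0.0229063×0.139876 = 0.255492
  M+8: 0.17324909×0.391876 + 0.0229063×0.468248 = 0.078618
  M+10: 0.0229063×0.391876 = 0.008976
Scale to base peak (0.372599) = 100: 13.8 : 62.5 : 100.0 : 68.6 : 21.1 : 2.4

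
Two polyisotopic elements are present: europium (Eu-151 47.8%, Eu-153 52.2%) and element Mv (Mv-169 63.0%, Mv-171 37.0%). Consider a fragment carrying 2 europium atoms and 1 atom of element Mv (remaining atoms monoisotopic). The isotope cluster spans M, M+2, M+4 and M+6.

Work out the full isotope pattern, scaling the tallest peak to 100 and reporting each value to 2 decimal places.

36.08 : 100.00 : 89.32 : 25.27

Europium pattern (n=2): 0.228484 : 0.499032 : 0.272484
Element Mv pattern (n=1): 0.6300 : 0.3700
Convolve the two distributions (both contribute in 2-u steps):
  M: 0.228484×0.6300 = 0.143945
  M+2: 0.228484×0.3700 + 0.499032×0.6300 = 0.398929
  M+4: 0.499032×0.3700 + 0.272484×0.6300 = 0.356307
  M+6: 0.272484×0.3700 = 0.100819
Scale to base peak (0.398929) = 100: 36.08 : 100.00 : 89.32 : 25.27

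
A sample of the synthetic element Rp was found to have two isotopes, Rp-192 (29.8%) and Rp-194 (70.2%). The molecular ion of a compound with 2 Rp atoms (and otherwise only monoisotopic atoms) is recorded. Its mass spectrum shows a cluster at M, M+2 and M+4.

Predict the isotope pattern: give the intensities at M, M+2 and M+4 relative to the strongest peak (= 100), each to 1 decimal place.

18.0 : 84.9 : 100.0

Each Rp atom is independently Rp-192 (p = 0.298) or Rp-194 (q = 0.702); the cluster is the binomial expansion (p + q)^2.
P(M) = 0.298^2 = 0.088804
P(M+2) = 2 × 0.298^1 × 0.702^1 = 0.418392
P(M+4) = 0.702^2 = 0.492804
The M+4 peak is largest (0.492804); scaling to 100 gives 18.0 : 84.9 : 100.0.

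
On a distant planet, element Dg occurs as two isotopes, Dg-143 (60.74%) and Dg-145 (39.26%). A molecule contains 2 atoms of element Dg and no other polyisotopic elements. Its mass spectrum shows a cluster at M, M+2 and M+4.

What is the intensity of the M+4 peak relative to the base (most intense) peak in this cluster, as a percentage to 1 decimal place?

32.3%

Binomial terms of (0.6074 + 0.3926)^2: M 0.3689, M+2 0.4769, M+4 0.1541 → M+2 is the base peak.
P(M+2) = C(2,1) × 0.6074^1 × 0.3926^1 = 2 × 0.6074 × 0.3926 = 0.476930 (base)
P(M+4) = C(2,2) × 0.6074^0 × 0.3926^2 = 1 × 1.0000 × 0.15413476 = 0.154135
Relative intensity = 0.154135 / 0.476930 × 100 = 32.3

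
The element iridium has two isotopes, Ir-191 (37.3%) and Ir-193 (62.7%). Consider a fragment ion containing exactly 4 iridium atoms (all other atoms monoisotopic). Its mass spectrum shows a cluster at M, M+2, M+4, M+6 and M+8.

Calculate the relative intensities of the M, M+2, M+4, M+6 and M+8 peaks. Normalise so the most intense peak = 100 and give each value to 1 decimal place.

The 4 Ir atoms are independent, so intensities follow the terms of (0.373 + 0.627)^4.
P(M) = 0.373^4 = 0.019357
P(M+2) = 4 × 0.373^3 × 0.627^1 = 0.130153
P(M+4) = 6 × 0.373^2 × 0.627^2 = 0.328174
P(M+6) = 4 × 0.373^1 × 0.627^3 = 0.367766
P(M+8) = 0.627^4 = 0.154550
The M+6 peak is largest (0.367766); scaling to 100 gives 5.3 : 35.4 : 89.2 : 100.0 : 42.0.

5.3 : 35.4 : 89.2 : 100.0 : 42.0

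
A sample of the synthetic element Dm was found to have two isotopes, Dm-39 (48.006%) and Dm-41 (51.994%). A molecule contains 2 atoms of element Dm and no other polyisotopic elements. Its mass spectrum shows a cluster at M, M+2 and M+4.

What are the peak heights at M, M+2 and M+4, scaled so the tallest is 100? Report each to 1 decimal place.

46.2 : 100.0 : 54.2

The 2 Dm atoms are independent, so intensities follow the terms of (0.48006 + 0.51994)^2.
P(M) = 0.48006^2 = 0.230458
P(M+2) = 2 × 0.48006^1 × 0.51994^1 = 0.499205
P(M+4) = 0.51994^2 = 0.270338
The M+2 peak is largest (0.499205); scaling to 100 gives 46.2 : 100.0 : 54.2.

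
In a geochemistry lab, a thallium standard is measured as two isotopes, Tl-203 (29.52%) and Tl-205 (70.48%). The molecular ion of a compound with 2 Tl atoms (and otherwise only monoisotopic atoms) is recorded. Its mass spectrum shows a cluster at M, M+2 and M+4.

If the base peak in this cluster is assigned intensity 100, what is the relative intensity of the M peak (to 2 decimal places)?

17.54

Binomial terms of (0.2952 + 0.7048)^2: M 0.0871, M+2 0.4161, M+4 0.4967 → M+4 is the base peak.
P(M+4) = C(2,2) × 0.2952^0 × 0.7048^2 = 1 × 1.0000 × 0.49674304 = 0.496743 (base)
P(M) = C(2,0) × 0.2952^2 × 0.7048^0 = 1 × 0.08714304 × 1.0000 = 0.087143
Relative intensity = 0.087143 / 0.496743 × 100 = 17.54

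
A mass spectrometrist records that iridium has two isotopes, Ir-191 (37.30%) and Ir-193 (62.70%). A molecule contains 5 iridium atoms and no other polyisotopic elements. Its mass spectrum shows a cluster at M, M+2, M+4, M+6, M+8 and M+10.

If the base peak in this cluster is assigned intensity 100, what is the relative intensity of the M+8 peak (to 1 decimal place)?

Term probabilities: M 0.0072, M+2 0.0607, M+4 0.2040, M+6 0.3429, M+8 0.2882, M+10 0.0969. Base peak = M+6.
P(M+6) = C(5,3) × 0.3730^2 × 0.6270^3 = 10 × 0.139129 × 0.24649188 = 0.342942 (base)
P(M+8) = C(5,4) × 0.3730^1 × 0.6270^4 = 5 × 0.3730 × 0.15455041 = 0.288237
Relative intensity = 0.288237 / 0.342942 × 100 = 84.0

84.0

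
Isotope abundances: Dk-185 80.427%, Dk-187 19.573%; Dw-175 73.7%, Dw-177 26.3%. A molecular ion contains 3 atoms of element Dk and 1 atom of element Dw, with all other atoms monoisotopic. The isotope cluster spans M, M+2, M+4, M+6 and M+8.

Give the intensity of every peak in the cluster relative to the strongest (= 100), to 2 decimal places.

92.00 : 100.00 : 40.32 : 7.16 : 0.47

Element Dk pattern (n=3): 0.52024224 : 0.37982399 : 0.09243531 : 0.00749846
Element Dw pattern (n=1): 0.7370 : 0.2630
Convolve the two distributions (both contribute in 2-u steps):
  M: 0.52024224×0.7370 = 0.383419
  M+2: 0.52024224×0.2630 + 0.37982399×0.7370 = 0.416754
  M+4: 0.37982399×0.2630 + 0.09243531×0.7370 = 0.168019
  M+6: 0.09243531×0.2630 + 0.00749846×0.7370 = 0.029837
  M+8: 0.00749846×0.2630 = 0.001972
Scale to base peak (0.416754) = 100: 92.00 : 100.00 : 40.32 : 7.16 : 0.47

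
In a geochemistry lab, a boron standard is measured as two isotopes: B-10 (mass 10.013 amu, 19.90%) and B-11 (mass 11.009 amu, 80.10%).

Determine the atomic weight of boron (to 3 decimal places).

10.811 amu

The abundance-weighted mean is 0.1990 × 10.013 + 0.8010 × 11.009
= 1.9926 + 8.8182 = 10.8108 amu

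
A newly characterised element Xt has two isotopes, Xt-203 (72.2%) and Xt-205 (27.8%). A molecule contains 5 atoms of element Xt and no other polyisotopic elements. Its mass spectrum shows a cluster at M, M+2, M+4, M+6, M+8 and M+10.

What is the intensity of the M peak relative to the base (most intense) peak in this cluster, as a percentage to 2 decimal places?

Term probabilities: M 0.1962, M+2 0.3777, M+4 0.2909, M+6 0.1120, M+8 0.0216, M+10 0.0017. Base peak = M+2.
P(M+2) = C(5,1) × 0.722^4 × 0.278^1 = 5 × 0.27173701 × 0.2780 = 0.377714 (base)
P(M) = C(5,0) × 0.722^5 × 0.278^0 = 1 × 0.19619412 × 1.0000 = 0.196194
Relative intensity = 0.196194 / 0.377714 × 100 = 51.94

51.94%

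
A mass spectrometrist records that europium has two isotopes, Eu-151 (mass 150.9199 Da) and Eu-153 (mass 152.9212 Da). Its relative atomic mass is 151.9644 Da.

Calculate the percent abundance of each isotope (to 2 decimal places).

Eu-151: 47.81%, Eu-153: 52.19%

With x = fraction of Eu-151 (so Eu-153 is 1 − x):
150.9199·x + 152.9212·(1 − x) = 151.9644
(150.9199 − 152.9212)·x = 151.9644 − 152.9212
x = -0.9568 / -2.0013 = 0.47809 → 47.81% Eu-151, 52.19% Eu-153.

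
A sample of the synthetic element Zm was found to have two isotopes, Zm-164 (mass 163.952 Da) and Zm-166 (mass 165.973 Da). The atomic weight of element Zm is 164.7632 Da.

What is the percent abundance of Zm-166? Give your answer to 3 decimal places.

40.139%

With x = fraction of Zm-164 (so Zm-166 is 1 − x):
163.952·x + 165.973·(1 − x) = 164.7632
(163.952 − 165.973)·x = 164.7632 − 165.973
x = -1.2098 / -2.021 = 0.59861 → 59.861% Zm-164, 40.139% Zm-166.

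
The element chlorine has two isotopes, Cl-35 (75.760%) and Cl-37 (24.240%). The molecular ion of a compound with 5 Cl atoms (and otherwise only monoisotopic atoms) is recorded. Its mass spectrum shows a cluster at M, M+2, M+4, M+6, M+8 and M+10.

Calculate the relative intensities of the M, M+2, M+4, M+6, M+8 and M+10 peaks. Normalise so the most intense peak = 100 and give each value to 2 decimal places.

The 5 Cl atoms are independent, so intensities follow the terms of (0.75760 + 0.24240)^5.
P(M) = 0.75760^5 = 0.249574
P(M+2) = 5 × 0.75760^4 × 0.24240^1 = 0.399266
P(M+4) = 10 × 0.75760^3 × 0.24240^2 = 0.255497
P(M+6) = 10 × 0.75760^2 × 0.24240^3 = 0.081748
P(M+8) = 5 × 0.75760^1 × 0.24240^4 = 0.013078
P(M+10) = 0.24240^5 = 0.000837
The M+2 peak is largest (0.399266); scaling to 100 gives 62.51 : 100.00 : 63.99 : 20.47 : 3.28 : 0.21.

62.51 : 100.00 : 63.99 : 20.47 : 3.28 : 0.21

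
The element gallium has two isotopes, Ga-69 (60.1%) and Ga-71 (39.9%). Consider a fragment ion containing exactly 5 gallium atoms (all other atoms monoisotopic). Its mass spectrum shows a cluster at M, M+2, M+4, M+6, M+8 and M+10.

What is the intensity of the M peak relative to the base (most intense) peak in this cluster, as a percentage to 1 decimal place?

(0.601 + 0.399)^5 gives M 0.0784, M+2 0.2603, M+4 0.3456, M+6 0.2294, M+8 0.0762, M+10 0.0101; the largest is M+4.
P(M+4) = C(5,2) × 0.601^3 × 0.399^2 = 10 × 0.2170818 × 0.159201 = 0.345596 (base)
P(M) = C(5,0) × 0.601^5 × 0.399^0 = 1 × 0.07841016 × 1.0000 = 0.078410
Relative intensity = 0.078410 / 0.345596 × 100 = 22.7

22.7%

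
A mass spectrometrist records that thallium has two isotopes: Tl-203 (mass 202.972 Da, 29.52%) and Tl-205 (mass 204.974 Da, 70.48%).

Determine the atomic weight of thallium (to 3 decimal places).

Ar = Σ fᵢ·mᵢ = 0.2952 × 202.972 + 0.7048 × 204.974
= 59.9173 + 144.4657 = 204.3830 Da

204.383 Da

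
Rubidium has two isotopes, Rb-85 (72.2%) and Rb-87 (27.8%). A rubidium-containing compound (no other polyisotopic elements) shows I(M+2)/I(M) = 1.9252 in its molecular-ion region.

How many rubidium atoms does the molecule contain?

The M+2/M ratio from n Rb atoms is n · q/p = n · 0.278/0.722.
n = 1.9252 × 0.722/0.278 = 5.00 ≈ 5

5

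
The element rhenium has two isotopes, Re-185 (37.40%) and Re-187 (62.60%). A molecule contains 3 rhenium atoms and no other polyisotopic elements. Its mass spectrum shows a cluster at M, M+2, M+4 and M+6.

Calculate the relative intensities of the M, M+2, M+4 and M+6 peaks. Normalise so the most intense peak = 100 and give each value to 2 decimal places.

11.90 : 59.74 : 100.00 : 55.79

Expanding (0.3740 + 0.6260)^3:
P(M) = 0.3740^3 = 0.052314
P(M+2) = 3 × 0.3740^2 × 0.6260^1 = 0.262687
P(M+4) = 3 × 0.3740^1 × 0.6260^2 = 0.439685
P(M+6) = 0.6260^3 = 0.245314
The M+4 peak is largest (0.439685); scaling to 100 gives 11.90 : 59.74 : 100.00 : 55.79.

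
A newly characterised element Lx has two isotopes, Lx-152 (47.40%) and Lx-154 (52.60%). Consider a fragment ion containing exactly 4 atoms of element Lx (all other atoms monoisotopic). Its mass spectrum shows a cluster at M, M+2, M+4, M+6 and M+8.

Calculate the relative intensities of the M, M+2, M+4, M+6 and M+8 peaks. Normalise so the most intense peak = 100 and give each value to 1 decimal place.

Expanding (0.4740 + 0.5260)^4:
P(M) = 0.4740^4 = 0.050479
P(M+2) = 4 × 0.4740^3 × 0.5260^1 = 0.224068
P(M+4) = 6 × 0.4740^2 × 0.5260^2 = 0.372975
P(M+6) = 4 × 0.4740^1 × 0.5260^3 = 0.275928
P(M+8) = 0.5260^4 = 0.076550
The M+4 peak is largest (0.372975); scaling to 100 gives 13.5 : 60.1 : 100.0 : 74.0 : 20.5.

13.5 : 60.1 : 100.0 : 74.0 : 20.5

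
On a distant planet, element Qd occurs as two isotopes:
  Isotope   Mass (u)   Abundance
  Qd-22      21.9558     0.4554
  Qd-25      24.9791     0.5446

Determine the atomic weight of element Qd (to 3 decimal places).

Ar = Σ fᵢ·mᵢ = 0.4554 × 21.9558 + 0.5446 × 24.9791
= 9.99867 + 13.60362 = 23.60229 u

23.602 u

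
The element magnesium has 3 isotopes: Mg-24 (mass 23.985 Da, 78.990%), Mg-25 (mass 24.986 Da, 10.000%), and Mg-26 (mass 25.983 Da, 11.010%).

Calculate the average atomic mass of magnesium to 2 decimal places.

Average mass = Σ (abundance × isotope mass) = 0.78990 × 23.985 + 0.10000 × 24.986 + 0.11010 × 25.983
= 18.9458 + 2.4986 + 2.8607 = 24.3051 Da

24.31 Da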